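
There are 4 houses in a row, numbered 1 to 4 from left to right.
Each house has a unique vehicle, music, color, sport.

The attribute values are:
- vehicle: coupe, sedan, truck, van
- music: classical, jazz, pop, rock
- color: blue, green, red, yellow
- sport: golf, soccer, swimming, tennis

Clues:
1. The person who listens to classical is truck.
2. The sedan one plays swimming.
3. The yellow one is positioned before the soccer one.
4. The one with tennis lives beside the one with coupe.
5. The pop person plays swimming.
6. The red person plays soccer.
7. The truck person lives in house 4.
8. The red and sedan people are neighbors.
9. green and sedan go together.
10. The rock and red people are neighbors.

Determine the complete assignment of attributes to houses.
Solution:

House | Vehicle | Music | Color | Sport
---------------------------------------
  1   | van | rock | yellow | tennis
  2   | coupe | jazz | red | soccer
  3   | sedan | pop | green | swimming
  4   | truck | classical | blue | golf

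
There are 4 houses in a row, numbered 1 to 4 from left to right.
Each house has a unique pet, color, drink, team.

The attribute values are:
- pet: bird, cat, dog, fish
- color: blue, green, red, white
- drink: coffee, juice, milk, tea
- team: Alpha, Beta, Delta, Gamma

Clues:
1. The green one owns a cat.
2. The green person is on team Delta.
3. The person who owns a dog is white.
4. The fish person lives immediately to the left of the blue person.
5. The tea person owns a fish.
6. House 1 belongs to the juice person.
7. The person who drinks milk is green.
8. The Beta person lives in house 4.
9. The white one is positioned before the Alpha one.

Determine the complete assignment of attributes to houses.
Solution:

House | Pet | Color | Drink | Team
----------------------------------
  1   | dog | white | juice | Gamma
  2   | cat | green | milk | Delta
  3   | fish | red | tea | Alpha
  4   | bird | blue | coffee | Beta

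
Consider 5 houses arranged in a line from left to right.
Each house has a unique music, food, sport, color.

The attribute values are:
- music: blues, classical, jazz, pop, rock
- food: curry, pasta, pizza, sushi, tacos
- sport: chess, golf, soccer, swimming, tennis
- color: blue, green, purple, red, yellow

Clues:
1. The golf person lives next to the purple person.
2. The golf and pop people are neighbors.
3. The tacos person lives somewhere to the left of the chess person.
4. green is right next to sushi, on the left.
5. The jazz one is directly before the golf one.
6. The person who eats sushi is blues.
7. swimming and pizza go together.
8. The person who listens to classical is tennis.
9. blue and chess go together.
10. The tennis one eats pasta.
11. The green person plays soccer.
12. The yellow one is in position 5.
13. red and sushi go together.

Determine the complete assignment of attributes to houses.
Solution:

House | Music | Food | Sport | Color
------------------------------------
  1   | jazz | tacos | soccer | green
  2   | blues | sushi | golf | red
  3   | pop | pizza | swimming | purple
  4   | rock | curry | chess | blue
  5   | classical | pasta | tennis | yellow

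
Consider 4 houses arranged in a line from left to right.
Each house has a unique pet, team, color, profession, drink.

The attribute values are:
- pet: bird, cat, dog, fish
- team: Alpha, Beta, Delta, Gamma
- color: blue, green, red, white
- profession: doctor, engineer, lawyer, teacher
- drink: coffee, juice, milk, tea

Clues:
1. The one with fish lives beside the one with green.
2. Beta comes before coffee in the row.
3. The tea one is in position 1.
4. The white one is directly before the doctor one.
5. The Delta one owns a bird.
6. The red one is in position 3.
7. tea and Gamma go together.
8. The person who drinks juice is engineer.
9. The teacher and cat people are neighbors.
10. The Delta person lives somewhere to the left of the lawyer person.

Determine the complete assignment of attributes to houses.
Solution:

House | Pet | Team | Color | Profession | Drink
-----------------------------------------------
  1   | fish | Gamma | white | teacher | tea
  2   | cat | Beta | green | doctor | milk
  3   | bird | Delta | red | engineer | juice
  4   | dog | Alpha | blue | lawyer | coffee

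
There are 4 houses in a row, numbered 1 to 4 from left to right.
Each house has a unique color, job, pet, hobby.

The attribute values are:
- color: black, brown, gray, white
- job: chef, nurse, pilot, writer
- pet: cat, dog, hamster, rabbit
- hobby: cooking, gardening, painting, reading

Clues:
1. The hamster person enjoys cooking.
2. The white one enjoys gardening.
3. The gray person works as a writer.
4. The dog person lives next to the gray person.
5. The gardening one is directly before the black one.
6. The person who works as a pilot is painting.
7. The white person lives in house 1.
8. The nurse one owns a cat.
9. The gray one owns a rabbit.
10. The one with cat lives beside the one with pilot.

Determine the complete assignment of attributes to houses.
Solution:

House | Color | Job | Pet | Hobby
---------------------------------
  1   | white | nurse | cat | gardening
  2   | black | pilot | dog | painting
  3   | gray | writer | rabbit | reading
  4   | brown | chef | hamster | cooking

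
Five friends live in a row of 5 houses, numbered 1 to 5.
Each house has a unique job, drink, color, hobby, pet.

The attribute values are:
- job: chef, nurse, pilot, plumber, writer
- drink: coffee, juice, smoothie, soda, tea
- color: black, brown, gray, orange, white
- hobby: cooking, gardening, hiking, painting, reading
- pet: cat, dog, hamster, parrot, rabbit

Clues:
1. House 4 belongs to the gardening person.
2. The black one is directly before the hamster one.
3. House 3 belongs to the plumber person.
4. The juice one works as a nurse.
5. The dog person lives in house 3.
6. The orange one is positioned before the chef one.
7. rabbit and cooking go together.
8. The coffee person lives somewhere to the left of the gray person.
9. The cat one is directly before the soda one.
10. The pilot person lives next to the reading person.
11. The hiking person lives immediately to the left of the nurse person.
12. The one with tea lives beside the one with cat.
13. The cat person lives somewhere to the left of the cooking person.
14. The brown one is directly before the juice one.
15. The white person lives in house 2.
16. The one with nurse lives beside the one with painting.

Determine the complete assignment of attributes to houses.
Solution:

House | Job | Drink | Color | Hobby | Pet
-----------------------------------------
  1   | pilot | tea | brown | hiking | parrot
  2   | nurse | juice | white | reading | cat
  3   | plumber | soda | black | painting | dog
  4   | writer | coffee | orange | gardening | hamster
  5   | chef | smoothie | gray | cooking | rabbit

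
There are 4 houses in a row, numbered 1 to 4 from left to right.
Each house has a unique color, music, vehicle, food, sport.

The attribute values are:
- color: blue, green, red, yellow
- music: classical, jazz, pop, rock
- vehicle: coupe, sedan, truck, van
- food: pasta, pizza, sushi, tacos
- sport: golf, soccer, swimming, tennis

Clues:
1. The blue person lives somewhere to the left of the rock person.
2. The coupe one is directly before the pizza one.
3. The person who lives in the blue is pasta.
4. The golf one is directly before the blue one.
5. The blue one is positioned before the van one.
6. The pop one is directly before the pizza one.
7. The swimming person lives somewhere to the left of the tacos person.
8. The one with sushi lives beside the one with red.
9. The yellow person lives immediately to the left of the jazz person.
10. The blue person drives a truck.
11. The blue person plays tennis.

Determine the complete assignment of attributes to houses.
Solution:

House | Color | Music | Vehicle | Food | Sport
----------------------------------------------
  1   | yellow | pop | coupe | sushi | swimming
  2   | red | jazz | sedan | pizza | golf
  3   | blue | classical | truck | pasta | tennis
  4   | green | rock | van | tacos | soccer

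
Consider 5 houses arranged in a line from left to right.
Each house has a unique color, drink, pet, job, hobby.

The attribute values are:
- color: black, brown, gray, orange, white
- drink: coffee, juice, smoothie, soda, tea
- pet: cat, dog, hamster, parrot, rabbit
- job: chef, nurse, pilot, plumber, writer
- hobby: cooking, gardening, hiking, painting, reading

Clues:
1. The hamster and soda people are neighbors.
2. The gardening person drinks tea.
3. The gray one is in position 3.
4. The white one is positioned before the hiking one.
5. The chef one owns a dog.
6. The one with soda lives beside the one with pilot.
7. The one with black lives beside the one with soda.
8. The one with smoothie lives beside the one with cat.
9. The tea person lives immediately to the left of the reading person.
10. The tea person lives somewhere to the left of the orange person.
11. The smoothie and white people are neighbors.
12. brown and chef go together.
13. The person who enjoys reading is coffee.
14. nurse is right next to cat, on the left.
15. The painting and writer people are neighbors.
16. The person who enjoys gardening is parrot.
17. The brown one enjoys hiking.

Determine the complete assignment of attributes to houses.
Solution:

House | Color | Drink | Pet | Job | Hobby
-----------------------------------------
  1   | black | smoothie | hamster | nurse | painting
  2   | white | soda | cat | writer | cooking
  3   | gray | tea | parrot | pilot | gardening
  4   | orange | coffee | rabbit | plumber | reading
  5   | brown | juice | dog | chef | hiking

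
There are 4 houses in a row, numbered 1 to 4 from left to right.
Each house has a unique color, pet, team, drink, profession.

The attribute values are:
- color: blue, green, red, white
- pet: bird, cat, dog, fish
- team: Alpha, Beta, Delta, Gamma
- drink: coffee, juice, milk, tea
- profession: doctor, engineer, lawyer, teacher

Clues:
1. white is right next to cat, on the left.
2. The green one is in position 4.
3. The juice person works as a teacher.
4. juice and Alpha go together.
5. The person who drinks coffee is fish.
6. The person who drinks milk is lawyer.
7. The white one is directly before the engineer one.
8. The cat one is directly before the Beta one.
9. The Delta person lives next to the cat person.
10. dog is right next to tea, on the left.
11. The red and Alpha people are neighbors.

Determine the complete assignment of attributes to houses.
Solution:

House | Color | Pet | Team | Drink | Profession
-----------------------------------------------
  1   | white | dog | Delta | milk | lawyer
  2   | blue | cat | Gamma | tea | engineer
  3   | red | fish | Beta | coffee | doctor
  4   | green | bird | Alpha | juice | teacher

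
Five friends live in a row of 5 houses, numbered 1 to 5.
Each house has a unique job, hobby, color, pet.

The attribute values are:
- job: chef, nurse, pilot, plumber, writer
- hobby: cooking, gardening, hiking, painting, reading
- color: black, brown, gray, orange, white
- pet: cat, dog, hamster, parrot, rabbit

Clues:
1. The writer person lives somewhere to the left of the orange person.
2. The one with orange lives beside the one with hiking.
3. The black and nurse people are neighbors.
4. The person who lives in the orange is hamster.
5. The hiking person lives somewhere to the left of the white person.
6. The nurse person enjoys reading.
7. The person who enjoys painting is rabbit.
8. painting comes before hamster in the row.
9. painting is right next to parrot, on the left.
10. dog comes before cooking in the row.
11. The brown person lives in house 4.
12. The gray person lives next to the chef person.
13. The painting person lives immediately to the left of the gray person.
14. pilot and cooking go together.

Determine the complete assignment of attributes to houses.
Solution:

House | Job | Hobby | Color | Pet
---------------------------------
  1   | writer | painting | black | rabbit
  2   | nurse | reading | gray | parrot
  3   | chef | gardening | orange | hamster
  4   | plumber | hiking | brown | dog
  5   | pilot | cooking | white | cat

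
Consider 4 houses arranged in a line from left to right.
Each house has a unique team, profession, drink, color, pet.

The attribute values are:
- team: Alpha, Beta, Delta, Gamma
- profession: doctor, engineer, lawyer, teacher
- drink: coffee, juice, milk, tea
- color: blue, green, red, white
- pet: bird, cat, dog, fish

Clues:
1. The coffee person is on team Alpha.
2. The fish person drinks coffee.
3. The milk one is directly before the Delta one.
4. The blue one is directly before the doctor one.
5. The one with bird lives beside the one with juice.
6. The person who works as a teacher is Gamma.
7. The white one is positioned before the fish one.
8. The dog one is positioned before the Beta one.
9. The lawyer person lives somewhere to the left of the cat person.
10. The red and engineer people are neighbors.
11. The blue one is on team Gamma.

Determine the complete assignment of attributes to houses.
Solution:

House | Team | Profession | Drink | Color | Pet
-----------------------------------------------
  1   | Gamma | teacher | milk | blue | bird
  2   | Delta | doctor | juice | white | dog
  3   | Alpha | lawyer | coffee | red | fish
  4   | Beta | engineer | tea | green | cat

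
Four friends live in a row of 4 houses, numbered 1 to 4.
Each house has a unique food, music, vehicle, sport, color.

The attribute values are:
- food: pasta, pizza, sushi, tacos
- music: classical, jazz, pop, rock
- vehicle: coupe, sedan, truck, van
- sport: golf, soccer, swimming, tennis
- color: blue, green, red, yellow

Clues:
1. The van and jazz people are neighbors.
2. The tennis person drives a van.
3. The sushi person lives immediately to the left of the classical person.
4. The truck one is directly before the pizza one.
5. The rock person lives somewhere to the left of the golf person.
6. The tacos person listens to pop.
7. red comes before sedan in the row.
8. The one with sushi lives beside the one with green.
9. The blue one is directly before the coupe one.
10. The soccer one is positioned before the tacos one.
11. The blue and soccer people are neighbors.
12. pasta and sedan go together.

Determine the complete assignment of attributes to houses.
Solution:

House | Food | Music | Vehicle | Sport | Color
----------------------------------------------
  1   | sushi | rock | truck | swimming | blue
  2   | pizza | classical | coupe | soccer | green
  3   | tacos | pop | van | tennis | red
  4   | pasta | jazz | sedan | golf | yellow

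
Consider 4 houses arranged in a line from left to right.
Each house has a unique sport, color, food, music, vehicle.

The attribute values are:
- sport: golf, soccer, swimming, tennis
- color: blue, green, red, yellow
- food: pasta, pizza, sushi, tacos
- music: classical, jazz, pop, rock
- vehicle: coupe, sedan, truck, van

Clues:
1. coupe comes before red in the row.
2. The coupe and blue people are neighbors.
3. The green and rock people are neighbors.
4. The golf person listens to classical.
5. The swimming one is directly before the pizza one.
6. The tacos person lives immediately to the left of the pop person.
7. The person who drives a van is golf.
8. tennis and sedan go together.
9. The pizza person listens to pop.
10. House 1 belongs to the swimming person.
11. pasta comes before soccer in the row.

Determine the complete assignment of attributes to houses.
Solution:

House | Sport | Color | Food | Music | Vehicle
----------------------------------------------
  1   | swimming | yellow | tacos | jazz | coupe
  2   | tennis | blue | pizza | pop | sedan
  3   | golf | green | pasta | classical | van
  4   | soccer | red | sushi | rock | truck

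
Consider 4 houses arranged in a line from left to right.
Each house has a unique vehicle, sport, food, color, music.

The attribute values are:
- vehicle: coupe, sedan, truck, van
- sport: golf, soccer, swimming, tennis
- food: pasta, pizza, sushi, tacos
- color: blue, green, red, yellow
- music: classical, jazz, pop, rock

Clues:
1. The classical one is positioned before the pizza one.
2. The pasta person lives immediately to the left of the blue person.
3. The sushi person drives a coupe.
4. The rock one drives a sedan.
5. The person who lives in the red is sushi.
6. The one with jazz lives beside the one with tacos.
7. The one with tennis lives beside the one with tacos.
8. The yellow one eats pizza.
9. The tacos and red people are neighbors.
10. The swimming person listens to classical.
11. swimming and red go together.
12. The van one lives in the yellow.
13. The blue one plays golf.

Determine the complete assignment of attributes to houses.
Solution:

House | Vehicle | Sport | Food | Color | Music
----------------------------------------------
  1   | truck | tennis | pasta | green | jazz
  2   | sedan | golf | tacos | blue | rock
  3   | coupe | swimming | sushi | red | classical
  4   | van | soccer | pizza | yellow | pop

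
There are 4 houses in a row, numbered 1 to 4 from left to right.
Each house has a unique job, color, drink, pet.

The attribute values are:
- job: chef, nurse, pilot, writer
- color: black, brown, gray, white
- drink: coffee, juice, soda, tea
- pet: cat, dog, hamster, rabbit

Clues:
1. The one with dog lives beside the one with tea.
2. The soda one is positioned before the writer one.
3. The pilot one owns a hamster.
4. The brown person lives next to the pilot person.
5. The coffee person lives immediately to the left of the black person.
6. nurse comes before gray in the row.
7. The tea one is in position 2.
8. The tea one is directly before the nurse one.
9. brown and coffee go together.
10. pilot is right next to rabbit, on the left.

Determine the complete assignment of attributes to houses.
Solution:

House | Job | Color | Drink | Pet
---------------------------------
  1   | chef | brown | coffee | dog
  2   | pilot | black | tea | hamster
  3   | nurse | white | soda | rabbit
  4   | writer | gray | juice | cat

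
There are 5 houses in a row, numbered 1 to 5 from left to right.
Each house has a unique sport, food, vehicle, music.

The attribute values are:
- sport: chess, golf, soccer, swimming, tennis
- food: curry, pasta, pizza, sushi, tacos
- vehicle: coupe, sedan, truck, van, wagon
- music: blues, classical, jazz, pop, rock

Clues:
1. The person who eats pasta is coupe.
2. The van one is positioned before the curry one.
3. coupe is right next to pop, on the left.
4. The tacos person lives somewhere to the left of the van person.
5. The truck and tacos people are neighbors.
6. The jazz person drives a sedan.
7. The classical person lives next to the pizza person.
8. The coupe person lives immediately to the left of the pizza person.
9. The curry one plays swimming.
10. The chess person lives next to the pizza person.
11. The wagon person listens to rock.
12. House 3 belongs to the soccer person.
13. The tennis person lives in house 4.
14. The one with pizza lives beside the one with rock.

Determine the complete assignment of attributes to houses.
Solution:

House | Sport | Food | Vehicle | Music
--------------------------------------
  1   | chess | pasta | coupe | classical
  2   | golf | pizza | truck | pop
  3   | soccer | tacos | wagon | rock
  4   | tennis | sushi | van | blues
  5   | swimming | curry | sedan | jazz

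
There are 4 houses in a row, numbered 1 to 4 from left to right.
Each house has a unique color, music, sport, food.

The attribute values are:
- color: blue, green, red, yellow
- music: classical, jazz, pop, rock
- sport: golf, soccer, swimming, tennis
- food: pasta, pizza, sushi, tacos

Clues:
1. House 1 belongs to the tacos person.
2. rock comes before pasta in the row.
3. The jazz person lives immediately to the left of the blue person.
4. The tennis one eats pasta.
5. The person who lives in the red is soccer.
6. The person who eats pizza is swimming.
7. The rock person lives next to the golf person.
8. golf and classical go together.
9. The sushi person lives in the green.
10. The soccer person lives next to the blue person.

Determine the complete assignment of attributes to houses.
Solution:

House | Color | Music | Sport | Food
------------------------------------
  1   | red | jazz | soccer | tacos
  2   | blue | rock | swimming | pizza
  3   | green | classical | golf | sushi
  4   | yellow | pop | tennis | pasta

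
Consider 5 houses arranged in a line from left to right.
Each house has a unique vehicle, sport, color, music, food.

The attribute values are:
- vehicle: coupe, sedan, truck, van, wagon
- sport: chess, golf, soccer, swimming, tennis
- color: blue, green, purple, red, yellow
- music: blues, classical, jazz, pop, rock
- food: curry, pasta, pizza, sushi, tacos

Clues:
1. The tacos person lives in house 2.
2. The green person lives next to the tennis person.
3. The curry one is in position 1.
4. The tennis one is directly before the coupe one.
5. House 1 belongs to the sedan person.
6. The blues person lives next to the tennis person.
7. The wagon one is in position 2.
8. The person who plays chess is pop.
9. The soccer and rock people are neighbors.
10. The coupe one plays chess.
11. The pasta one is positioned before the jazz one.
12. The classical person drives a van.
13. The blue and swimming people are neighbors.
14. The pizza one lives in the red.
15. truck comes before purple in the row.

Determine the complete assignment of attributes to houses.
Solution:

House | Vehicle | Sport | Color | Music | Food
----------------------------------------------
  1   | sedan | soccer | green | blues | curry
  2   | wagon | tennis | yellow | rock | tacos
  3   | coupe | chess | blue | pop | pasta
  4   | truck | swimming | red | jazz | pizza
  5   | van | golf | purple | classical | sushi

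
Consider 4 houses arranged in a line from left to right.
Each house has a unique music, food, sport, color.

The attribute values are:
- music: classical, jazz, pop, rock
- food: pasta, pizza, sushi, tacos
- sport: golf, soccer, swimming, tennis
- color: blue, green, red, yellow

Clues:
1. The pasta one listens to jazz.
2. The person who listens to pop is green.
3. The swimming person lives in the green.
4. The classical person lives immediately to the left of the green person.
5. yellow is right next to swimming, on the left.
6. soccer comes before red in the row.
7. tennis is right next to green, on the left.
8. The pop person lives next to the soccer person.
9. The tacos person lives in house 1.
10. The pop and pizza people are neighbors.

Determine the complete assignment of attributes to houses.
Solution:

House | Music | Food | Sport | Color
------------------------------------
  1   | classical | tacos | tennis | yellow
  2   | pop | sushi | swimming | green
  3   | rock | pizza | soccer | blue
  4   | jazz | pasta | golf | red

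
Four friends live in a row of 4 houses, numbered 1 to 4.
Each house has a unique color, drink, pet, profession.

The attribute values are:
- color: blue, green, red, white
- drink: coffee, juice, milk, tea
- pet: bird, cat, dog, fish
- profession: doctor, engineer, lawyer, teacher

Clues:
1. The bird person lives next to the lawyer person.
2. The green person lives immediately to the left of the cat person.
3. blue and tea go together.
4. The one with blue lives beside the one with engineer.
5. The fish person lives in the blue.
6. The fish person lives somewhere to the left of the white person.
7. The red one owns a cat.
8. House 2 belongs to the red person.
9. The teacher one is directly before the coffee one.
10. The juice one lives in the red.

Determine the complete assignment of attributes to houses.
Solution:

House | Color | Drink | Pet | Profession
----------------------------------------
  1   | green | milk | bird | doctor
  2   | red | juice | cat | lawyer
  3   | blue | tea | fish | teacher
  4   | white | coffee | dog | engineer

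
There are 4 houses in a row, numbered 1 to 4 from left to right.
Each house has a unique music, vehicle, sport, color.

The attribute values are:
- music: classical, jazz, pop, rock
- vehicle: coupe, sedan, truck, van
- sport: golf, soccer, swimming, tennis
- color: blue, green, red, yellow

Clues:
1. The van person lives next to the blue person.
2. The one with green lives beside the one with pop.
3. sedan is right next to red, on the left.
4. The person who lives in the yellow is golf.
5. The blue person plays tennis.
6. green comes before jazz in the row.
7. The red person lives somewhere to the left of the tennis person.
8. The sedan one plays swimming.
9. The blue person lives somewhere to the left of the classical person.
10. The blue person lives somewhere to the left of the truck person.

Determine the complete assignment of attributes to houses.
Solution:

House | Music | Vehicle | Sport | Color
---------------------------------------
  1   | rock | sedan | swimming | green
  2   | pop | van | soccer | red
  3   | jazz | coupe | tennis | blue
  4   | classical | truck | golf | yellow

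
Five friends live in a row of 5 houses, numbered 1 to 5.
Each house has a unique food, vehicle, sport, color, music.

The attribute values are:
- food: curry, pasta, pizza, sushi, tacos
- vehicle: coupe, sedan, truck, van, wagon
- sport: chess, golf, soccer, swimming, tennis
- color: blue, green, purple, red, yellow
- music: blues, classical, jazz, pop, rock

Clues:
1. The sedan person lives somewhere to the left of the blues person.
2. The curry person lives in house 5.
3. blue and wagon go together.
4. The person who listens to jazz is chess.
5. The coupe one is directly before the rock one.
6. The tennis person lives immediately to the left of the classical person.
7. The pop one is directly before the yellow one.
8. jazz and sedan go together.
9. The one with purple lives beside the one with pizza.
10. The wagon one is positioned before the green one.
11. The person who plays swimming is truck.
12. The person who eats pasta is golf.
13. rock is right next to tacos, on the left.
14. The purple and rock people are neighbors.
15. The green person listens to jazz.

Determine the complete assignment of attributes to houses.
Solution:

House | Food | Vehicle | Sport | Color | Music
----------------------------------------------
  1   | pasta | coupe | golf | purple | pop
  2   | pizza | van | tennis | yellow | rock
  3   | tacos | wagon | soccer | blue | classical
  4   | sushi | sedan | chess | green | jazz
  5   | curry | truck | swimming | red | blues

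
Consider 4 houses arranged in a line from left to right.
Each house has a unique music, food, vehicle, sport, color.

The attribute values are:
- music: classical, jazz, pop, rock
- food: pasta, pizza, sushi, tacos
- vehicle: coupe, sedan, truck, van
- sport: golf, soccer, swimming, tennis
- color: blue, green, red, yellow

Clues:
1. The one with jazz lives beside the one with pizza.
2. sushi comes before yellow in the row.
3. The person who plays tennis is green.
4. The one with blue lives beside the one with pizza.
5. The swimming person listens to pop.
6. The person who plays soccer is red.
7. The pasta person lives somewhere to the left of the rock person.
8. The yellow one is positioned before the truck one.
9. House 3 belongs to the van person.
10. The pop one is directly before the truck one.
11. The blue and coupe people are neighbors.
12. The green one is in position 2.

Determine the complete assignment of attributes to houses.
Solution:

House | Music | Food | Vehicle | Sport | Color
----------------------------------------------
  1   | jazz | sushi | sedan | golf | blue
  2   | classical | pizza | coupe | tennis | green
  3   | pop | pasta | van | swimming | yellow
  4   | rock | tacos | truck | soccer | red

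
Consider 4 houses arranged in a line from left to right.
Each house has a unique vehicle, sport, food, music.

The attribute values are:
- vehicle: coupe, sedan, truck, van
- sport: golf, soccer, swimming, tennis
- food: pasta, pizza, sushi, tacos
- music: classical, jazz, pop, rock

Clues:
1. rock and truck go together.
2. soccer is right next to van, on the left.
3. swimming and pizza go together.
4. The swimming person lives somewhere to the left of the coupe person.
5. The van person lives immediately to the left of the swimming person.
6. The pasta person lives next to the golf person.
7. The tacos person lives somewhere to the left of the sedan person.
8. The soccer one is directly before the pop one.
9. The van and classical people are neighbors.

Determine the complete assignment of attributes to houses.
Solution:

House | Vehicle | Sport | Food | Music
--------------------------------------
  1   | truck | soccer | pasta | rock
  2   | van | golf | tacos | pop
  3   | sedan | swimming | pizza | classical
  4   | coupe | tennis | sushi | jazz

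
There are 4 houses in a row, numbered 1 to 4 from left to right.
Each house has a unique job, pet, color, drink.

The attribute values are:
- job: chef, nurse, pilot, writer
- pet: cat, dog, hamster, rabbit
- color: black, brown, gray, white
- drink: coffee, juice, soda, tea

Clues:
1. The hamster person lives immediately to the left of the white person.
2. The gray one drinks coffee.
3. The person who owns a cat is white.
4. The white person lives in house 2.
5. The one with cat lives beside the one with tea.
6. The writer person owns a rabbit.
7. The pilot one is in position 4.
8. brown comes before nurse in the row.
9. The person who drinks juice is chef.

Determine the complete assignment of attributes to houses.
Solution:

House | Job | Pet | Color | Drink
---------------------------------
  1   | chef | hamster | brown | juice
  2   | nurse | cat | white | soda
  3   | writer | rabbit | black | tea
  4   | pilot | dog | gray | coffee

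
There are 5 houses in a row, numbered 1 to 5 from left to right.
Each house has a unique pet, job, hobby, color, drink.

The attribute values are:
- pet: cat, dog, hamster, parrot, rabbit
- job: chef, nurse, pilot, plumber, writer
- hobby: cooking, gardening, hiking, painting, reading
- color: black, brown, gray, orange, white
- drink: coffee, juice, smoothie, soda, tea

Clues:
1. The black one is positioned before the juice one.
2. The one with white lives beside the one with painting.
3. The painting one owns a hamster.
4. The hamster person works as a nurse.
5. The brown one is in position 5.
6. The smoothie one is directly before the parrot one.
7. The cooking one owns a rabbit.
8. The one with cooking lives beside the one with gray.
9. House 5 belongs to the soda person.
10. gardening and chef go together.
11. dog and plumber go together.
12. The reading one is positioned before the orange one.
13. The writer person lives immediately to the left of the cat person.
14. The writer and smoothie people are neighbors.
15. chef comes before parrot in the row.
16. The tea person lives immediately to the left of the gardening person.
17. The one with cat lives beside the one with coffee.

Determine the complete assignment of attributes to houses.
Solution:

House | Pet | Job | Hobby | Color | Drink
-----------------------------------------
  1   | rabbit | writer | cooking | black | tea
  2   | cat | chef | gardening | gray | smoothie
  3   | parrot | pilot | reading | white | coffee
  4   | hamster | nurse | painting | orange | juice
  5   | dog | plumber | hiking | brown | soda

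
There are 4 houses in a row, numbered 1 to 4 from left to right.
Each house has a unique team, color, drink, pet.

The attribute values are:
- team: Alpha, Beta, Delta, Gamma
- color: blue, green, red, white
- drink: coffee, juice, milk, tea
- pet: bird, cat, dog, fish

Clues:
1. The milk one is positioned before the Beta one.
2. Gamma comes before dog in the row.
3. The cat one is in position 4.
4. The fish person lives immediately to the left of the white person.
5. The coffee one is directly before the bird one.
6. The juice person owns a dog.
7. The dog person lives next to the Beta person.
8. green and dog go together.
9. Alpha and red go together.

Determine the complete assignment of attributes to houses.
Solution:

House | Team | Color | Drink | Pet
----------------------------------
  1   | Alpha | red | coffee | fish
  2   | Gamma | white | milk | bird
  3   | Delta | green | juice | dog
  4   | Beta | blue | tea | cat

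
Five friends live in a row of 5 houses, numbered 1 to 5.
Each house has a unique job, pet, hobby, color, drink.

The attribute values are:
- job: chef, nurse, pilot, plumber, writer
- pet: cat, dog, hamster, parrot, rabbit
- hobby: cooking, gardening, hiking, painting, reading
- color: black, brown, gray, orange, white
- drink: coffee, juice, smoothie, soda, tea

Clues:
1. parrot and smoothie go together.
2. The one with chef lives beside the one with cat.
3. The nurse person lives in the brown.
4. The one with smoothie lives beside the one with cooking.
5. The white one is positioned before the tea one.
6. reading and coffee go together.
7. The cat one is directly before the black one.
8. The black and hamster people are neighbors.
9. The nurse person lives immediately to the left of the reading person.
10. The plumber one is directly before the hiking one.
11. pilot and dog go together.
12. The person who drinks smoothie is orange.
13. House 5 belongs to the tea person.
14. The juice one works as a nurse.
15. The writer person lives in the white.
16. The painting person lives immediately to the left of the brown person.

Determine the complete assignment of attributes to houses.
Solution:

House | Job | Pet | Hobby | Color | Drink
-----------------------------------------
  1   | chef | parrot | painting | orange | smoothie
  2   | nurse | cat | cooking | brown | juice
  3   | plumber | rabbit | reading | black | coffee
  4   | writer | hamster | hiking | white | soda
  5   | pilot | dog | gardening | gray | tea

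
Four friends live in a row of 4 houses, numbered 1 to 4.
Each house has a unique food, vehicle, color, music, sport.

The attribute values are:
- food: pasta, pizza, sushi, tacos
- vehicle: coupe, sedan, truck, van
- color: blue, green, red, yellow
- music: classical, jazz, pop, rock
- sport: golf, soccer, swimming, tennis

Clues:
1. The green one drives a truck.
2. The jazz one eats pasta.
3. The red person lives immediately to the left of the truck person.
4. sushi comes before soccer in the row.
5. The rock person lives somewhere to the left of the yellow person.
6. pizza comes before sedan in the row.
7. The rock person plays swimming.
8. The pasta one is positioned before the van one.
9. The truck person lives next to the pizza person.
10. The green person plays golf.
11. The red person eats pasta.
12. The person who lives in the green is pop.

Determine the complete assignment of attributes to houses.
Solution:

House | Food | Vehicle | Color | Music | Sport
----------------------------------------------
  1   | pasta | coupe | red | jazz | tennis
  2   | sushi | truck | green | pop | golf
  3   | pizza | van | blue | rock | swimming
  4   | tacos | sedan | yellow | classical | soccer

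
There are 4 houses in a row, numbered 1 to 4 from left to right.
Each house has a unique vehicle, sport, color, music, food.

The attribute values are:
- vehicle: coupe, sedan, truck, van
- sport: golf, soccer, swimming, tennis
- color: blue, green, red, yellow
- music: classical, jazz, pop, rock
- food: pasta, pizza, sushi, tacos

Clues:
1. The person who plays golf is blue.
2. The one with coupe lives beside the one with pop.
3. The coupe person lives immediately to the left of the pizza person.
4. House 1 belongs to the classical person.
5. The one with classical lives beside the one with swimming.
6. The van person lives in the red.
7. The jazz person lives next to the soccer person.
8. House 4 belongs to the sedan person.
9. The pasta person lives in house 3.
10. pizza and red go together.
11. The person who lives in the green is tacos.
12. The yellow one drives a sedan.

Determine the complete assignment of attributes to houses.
Solution:

House | Vehicle | Sport | Color | Music | Food
----------------------------------------------
  1   | coupe | tennis | green | classical | tacos
  2   | van | swimming | red | pop | pizza
  3   | truck | golf | blue | jazz | pasta
  4   | sedan | soccer | yellow | rock | sushi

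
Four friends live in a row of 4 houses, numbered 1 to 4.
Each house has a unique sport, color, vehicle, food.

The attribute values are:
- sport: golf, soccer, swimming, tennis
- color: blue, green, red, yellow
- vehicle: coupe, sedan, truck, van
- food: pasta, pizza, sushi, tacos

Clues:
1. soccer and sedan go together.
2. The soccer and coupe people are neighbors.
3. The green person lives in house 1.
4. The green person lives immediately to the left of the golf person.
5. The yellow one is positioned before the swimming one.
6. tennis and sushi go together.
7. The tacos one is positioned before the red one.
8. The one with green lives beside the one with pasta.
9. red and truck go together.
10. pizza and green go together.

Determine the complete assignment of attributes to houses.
Solution:

House | Sport | Color | Vehicle | Food
--------------------------------------
  1   | soccer | green | sedan | pizza
  2   | golf | yellow | coupe | pasta
  3   | swimming | blue | van | tacos
  4   | tennis | red | truck | sushi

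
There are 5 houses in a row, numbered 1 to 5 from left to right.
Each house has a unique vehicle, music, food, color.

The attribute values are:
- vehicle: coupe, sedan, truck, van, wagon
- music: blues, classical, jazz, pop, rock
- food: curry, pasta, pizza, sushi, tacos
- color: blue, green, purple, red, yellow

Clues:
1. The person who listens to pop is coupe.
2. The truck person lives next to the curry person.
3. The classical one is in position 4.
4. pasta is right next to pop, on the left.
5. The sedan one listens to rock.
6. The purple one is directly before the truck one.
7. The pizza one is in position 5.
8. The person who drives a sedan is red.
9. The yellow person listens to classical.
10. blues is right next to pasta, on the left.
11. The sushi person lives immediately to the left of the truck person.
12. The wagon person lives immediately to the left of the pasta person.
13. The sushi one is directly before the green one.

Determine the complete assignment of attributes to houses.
Solution:

House | Vehicle | Music | Food | Color
--------------------------------------
  1   | wagon | blues | sushi | purple
  2   | truck | jazz | pasta | green
  3   | coupe | pop | curry | blue
  4   | van | classical | tacos | yellow
  5   | sedan | rock | pizza | red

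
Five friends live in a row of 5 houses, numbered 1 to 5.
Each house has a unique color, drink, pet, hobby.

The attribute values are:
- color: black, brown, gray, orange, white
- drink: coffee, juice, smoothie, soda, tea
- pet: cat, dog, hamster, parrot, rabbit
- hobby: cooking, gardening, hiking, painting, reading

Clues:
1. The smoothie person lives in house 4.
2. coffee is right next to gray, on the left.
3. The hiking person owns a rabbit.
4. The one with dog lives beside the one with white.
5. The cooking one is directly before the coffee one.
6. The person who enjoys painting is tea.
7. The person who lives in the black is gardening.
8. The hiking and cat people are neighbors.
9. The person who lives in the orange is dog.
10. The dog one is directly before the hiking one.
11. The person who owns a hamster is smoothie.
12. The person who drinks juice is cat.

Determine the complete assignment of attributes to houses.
Solution:

House | Color | Drink | Pet | Hobby
-----------------------------------
  1   | orange | soda | dog | cooking
  2   | white | coffee | rabbit | hiking
  3   | gray | juice | cat | reading
  4   | black | smoothie | hamster | gardening
  5   | brown | tea | parrot | painting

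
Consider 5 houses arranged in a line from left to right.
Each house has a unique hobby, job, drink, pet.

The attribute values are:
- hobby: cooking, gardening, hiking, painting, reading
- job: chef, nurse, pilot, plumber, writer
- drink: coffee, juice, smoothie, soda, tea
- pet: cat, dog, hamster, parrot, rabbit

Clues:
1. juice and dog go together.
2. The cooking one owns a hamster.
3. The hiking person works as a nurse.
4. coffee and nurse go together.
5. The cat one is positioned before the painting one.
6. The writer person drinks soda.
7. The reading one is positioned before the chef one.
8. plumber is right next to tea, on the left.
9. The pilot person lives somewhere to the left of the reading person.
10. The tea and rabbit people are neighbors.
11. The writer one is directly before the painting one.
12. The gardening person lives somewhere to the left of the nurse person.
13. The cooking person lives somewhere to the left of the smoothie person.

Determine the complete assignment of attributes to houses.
Solution:

House | Hobby | Job | Drink | Pet
---------------------------------
  1   | gardening | plumber | juice | dog
  2   | cooking | pilot | tea | hamster
  3   | hiking | nurse | coffee | rabbit
  4   | reading | writer | soda | cat
  5   | painting | chef | smoothie | parrot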